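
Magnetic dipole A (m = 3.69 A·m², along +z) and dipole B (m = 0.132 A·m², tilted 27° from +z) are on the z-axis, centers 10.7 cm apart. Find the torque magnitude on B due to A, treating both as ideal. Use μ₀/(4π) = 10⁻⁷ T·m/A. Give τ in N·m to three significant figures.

τ ≈ 3.61×10⁻⁵ N·m

Dipole B is on the axis of dipole A, so B₁ there is axial: B₁ = (μ₀/4π)·2m₁/r³ along +z.
B₁ = 2(10⁻⁷)(3.69)/(0.107)³ = 6.024×10⁻⁴ T.
τ = m₂ B₁ sinθ.
τ = (0.132)(6.024×10⁻⁴)·sin27° = 3.610×10⁻⁵ N·m.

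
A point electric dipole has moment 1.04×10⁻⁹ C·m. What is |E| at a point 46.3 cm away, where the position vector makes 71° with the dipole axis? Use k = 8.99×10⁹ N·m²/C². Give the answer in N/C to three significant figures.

At angle θ the dipole field magnitude is E = (kp/r³)·√(1 + 3cos²θ).
kp/r³ = (8.99×10⁹)(1.04×10⁻⁹) / (0.463)³ = 94.20 N/C.
√(1 + 3cos²71°) = √(1 + 3·0.1060) = √1.3180 ≈ 1.1480.
E ≈ 94.20 × 1.148 = 108.1 N/C.

E ≈ 108 N/C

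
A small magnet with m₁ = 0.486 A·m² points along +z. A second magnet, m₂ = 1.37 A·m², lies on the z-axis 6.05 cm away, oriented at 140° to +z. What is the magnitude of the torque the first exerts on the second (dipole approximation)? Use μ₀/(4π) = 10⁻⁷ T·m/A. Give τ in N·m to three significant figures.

Dipole B is on the axis of dipole A, so B₁ there is axial: B₁ = (μ₀/4π)·2m₁/r³ along +z.
B₁ = 2(10⁻⁷)(0.486)/(0.0605)³ = 4.389×10⁻⁴ T.
τ = m₂ B₁ sinθ.
τ = (1.37)(4.389×10⁻⁴)·sin140° = 3.865×10⁻⁴ N·m.

τ ≈ 3.87×10⁻⁴ N·m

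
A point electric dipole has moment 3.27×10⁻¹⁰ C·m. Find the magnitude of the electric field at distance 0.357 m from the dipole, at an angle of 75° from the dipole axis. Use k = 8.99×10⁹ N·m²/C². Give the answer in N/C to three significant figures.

At angle θ the dipole field magnitude is E = (kp/r³)·√(1 + 3cos²θ).
kp/r³ = (8.99×10⁹)(3.27×10⁻¹⁰) / (0.357)³ = 64.61 N/C.
√(1 + 3cos²75°) = √(1 + 3·0.0670) = √1.2010 ≈ 1.0959.
E ≈ 64.61 × 1.096 = 70.81 N/C.

E ≈ 70.8 N/C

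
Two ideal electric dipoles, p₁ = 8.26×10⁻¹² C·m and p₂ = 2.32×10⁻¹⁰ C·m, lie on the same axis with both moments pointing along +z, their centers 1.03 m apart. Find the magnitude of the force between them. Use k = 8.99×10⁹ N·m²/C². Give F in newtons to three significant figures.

F ≈ 9.18×10⁻¹¹ N

On-axis field of dipole 1 at distance r: E = 2kp₁/r³. Force on dipole 2 is F = p₂·dE/dr (gradient along axis).
dE/dr = −6kp₁/r⁴, so |F| = 6kp₁p₂/r⁴ (attractive for aligned moments).
F = 6(8.99×10⁹)(8.26×10⁻¹²)(2.32×10⁻¹⁰)/(1.03)⁴ = 9.184×10⁻¹¹ N.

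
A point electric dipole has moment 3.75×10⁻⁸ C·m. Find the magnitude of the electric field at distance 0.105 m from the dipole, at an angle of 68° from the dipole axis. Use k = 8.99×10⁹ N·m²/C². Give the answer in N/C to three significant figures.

At angle θ the dipole field magnitude is E = (kp/r³)·√(1 + 3cos²θ).
kp/r³ = (8.99×10⁹)(3.75×10⁻⁸) / (0.105)³ = 2.912×10⁵ N/C.
√(1 + 3cos²68°) = √(1 + 3·0.1403) = √1.4210 ≈ 1.1921.
E ≈ 2.912×10⁵ × 1.192 = 3.472×10⁵ N/C.

E ≈ 3.47×10⁵ N/C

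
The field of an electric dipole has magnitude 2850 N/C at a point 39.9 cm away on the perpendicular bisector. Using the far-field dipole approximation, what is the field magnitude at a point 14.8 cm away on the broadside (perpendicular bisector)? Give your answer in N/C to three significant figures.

E ≈ 5.58×10⁴ N/C

Dipole fields scale as 1/r³ in the far field; the geometry is the same at both points.
E₂ = E₁ · (r₁/r₂)³ = 2850 · (39.9/14.8)³.
(r₁/r₂)³ = (2.696)³ = 19.59.
E₂ ≈ 5.584×10⁴ N/C.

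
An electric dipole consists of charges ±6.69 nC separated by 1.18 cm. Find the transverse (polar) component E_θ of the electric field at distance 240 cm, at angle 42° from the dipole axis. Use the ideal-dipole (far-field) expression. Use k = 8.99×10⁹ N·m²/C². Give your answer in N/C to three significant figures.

E_θ ≈ 0.0344 N/C

Dipole moment p = qd = (6.69×10⁻⁹ C)(0.0118 m) = 7.894×10⁻¹¹ C·m.
For a dipole, E_θ = (kp sinθ)/r³.
kp/r³ = (8.99×10⁹)(7.894×10⁻¹¹)/(2.40)³ = 0.05134 N/C.
E_θ = 0.05134·sin42° = 0.03435 N/C.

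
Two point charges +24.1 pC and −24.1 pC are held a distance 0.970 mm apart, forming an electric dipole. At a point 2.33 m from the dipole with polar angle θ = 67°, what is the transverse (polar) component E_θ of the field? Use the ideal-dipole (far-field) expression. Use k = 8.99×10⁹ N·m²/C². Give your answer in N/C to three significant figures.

Dipole moment p = qd = (2.41×10⁻¹¹ C)(9.70×10⁻⁴ m) = 2.338×10⁻¹⁴ C·m.
For a dipole, E_θ = (kp sinθ)/r³.
kp/r³ = (8.99×10⁹)(2.338×10⁻¹⁴)/(2.33)³ = 1.662×10⁻⁵ N/C.
E_θ = 1.662×10⁻⁵·sin67° = 1.530×10⁻⁵ N/C.

E_θ ≈ 1.53×10⁻⁵ N/C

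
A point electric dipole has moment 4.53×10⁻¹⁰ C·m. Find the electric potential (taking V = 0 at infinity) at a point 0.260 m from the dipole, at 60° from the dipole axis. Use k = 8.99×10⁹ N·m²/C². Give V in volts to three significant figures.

V ≈ 30.1 V

The dipole potential is V = kp cosθ / r².
V = (8.99×10⁹)(4.53×10⁻¹⁰)·cos60° / (0.260)² = 30.12 V.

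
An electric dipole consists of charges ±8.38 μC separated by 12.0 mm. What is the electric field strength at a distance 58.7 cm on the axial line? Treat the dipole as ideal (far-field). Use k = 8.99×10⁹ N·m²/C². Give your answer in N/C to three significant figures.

E ≈ 8940 N/C

Dipole moment p = qd = (8.38×10⁻⁶ C)(0.0120 m) = 1.006×10⁻⁷ C·m.
On the dipole axis E = 2kp/r³.
E = 2·(8.99×10⁹)(1.006×10⁻⁷) / (0.587)³ = 8943 N/C.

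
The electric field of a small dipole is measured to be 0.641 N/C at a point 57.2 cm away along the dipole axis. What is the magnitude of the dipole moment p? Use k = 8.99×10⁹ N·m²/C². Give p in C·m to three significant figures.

On axis E = 2kp/r³, so p = Er³/(2k).
p = (0.641)·(0.572)³ / (2·8.99×10⁹) = 6.672×10⁻¹² C·m.

p ≈ 6.67×10⁻¹² C·m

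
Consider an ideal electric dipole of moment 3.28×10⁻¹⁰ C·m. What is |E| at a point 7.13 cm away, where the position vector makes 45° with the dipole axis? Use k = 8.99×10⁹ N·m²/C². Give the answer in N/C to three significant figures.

At angle θ the dipole field magnitude is E = (kp/r³)·√(1 + 3cos²θ).
kp/r³ = (8.99×10⁹)(3.28×10⁻¹⁰) / (0.0713)³ = 8135 N/C.
√(1 + 3cos²45°) = √(1 + 3·0.5000) = √2.5000 ≈ 1.5811.
E ≈ 8135 × 1.581 = 1.286×10⁴ N/C.

E ≈ 1.29×10⁴ N/C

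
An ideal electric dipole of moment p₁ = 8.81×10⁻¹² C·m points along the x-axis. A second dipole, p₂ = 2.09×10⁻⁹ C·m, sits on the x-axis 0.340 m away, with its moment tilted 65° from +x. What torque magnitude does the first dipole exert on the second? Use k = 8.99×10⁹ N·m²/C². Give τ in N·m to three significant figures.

The second dipole sits on the axis of the first, so the field there is axial: E₁ = 2kp₁/r³ along +x.
E₁ = 2(8.99×10⁹)(8.81×10⁻¹²)/(0.340)³ = 4.030 N/C.
Torque on the second dipole: τ = p₂ E₁ sinθ.
τ = (2.09×10⁻⁹)(4.030)·sin65° = 7.634×10⁻⁹ N·m.

τ ≈ 7.63×10⁻⁹ N·m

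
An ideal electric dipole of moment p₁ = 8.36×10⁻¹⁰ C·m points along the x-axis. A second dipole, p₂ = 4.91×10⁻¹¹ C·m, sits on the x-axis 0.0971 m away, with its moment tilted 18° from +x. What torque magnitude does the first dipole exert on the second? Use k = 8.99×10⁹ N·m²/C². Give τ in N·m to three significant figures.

The second dipole sits on the axis of the first, so the field there is axial: E₁ = 2kp₁/r³ along +x.
E₁ = 2(8.99×10⁹)(8.36×10⁻¹⁰)/(0.0971)³ = 1.642×10⁴ N/C.
Torque on the second dipole: τ = p₂ E₁ sinθ.
τ = (4.91×10⁻¹¹)(1.642×10⁴)·sin18° = 2.491×10⁻⁷ N·m.

τ ≈ 2.49×10⁻⁷ N·m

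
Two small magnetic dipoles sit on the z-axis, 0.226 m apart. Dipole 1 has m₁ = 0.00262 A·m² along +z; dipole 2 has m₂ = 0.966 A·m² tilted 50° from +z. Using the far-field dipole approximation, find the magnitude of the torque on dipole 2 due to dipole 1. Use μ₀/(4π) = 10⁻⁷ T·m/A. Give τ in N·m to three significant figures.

Dipole B is on the axis of dipole A, so B₁ there is axial: B₁ = (μ₀/4π)·2m₁/r³ along +z.
B₁ = 2(10⁻⁷)(0.00262)/(0.226)³ = 4.539×10⁻⁸ T.
τ = m₂ B₁ sinθ.
τ = (0.966)(4.539×10⁻⁸)·sin50° = 3.359×10⁻⁸ N·m.

τ ≈ 3.36×10⁻⁸ N·m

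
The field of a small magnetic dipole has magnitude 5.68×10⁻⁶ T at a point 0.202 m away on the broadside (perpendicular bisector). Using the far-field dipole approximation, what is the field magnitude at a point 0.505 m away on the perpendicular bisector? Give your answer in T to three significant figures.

B ≈ 3.64×10⁻⁷ T

Dipole fields scale as 1/r³ in the far field; the geometry is the same at both points.
B₂ = B₁ · (r₁/r₂)³ = 5.68×10⁻⁶ · (0.202/0.505)³.
(r₁/r₂)³ = (0.4)³ = 0.064.
B₂ ≈ 3.635×10⁻⁷ T.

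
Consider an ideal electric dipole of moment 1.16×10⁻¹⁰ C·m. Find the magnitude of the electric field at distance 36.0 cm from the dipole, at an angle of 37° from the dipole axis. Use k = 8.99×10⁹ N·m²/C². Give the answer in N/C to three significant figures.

E ≈ 38.2 N/C

At angle θ the dipole field magnitude is E = (kp/r³)·√(1 + 3cos²θ).
kp/r³ = (8.99×10⁹)(1.16×10⁻¹⁰) / (0.360)³ = 22.35 N/C.
√(1 + 3cos²37°) = √(1 + 3·0.6378) = √2.9135 ≈ 1.7069.
E ≈ 22.35 × 1.707 = 38.15 N/C.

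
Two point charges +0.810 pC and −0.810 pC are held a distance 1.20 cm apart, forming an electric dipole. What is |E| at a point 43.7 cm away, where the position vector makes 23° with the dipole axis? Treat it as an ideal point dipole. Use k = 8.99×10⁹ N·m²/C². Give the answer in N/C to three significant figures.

E ≈ 0.00197 N/C

Dipole moment p = qd = (8.10×10⁻¹³ C)(0.0120 m) = 9.72×10⁻¹⁵ C·m.
At angle θ the dipole field magnitude is E = (kp/r³)·√(1 + 3cos²θ).
kp/r³ = (8.99×10⁹)(9.72×10⁻¹⁵) / (0.437)³ = 0.001047 N/C.
√(1 + 3cos²23°) = √(1 + 3·0.8473) = √3.5420 ≈ 1.8820.
E ≈ 0.001047 × 1.882 = 0.001971 N/C.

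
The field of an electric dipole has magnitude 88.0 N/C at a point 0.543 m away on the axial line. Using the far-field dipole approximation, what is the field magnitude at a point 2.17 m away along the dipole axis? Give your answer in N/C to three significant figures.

E ≈ 1.38 N/C

Dipole fields scale as 1/r³ in the far field; the geometry is the same at both points.
E₂ = E₁ · (r₁/r₂)³ = 88.0 · (0.543/2.17)³.
(r₁/r₂)³ = (0.2502)³ = 0.01567.
E₂ ≈ 1.379 N/C.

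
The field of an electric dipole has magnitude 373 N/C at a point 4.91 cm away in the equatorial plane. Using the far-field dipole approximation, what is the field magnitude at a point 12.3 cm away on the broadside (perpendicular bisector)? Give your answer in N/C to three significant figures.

E ≈ 23.7 N/C

Dipole fields scale as 1/r³ in the far field; the geometry is the same at both points.
E₂ = E₁ · (r₁/r₂)³ = 373 · (4.91/12.3)³.
(r₁/r₂)³ = (0.3992)³ = 0.06361.
E₂ ≈ 23.73 N/C.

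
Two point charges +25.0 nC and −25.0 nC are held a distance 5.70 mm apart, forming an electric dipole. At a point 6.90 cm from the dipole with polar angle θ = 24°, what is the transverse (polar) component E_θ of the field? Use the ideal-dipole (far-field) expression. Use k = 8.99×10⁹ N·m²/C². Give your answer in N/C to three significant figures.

E_θ ≈ 1590 N/C

Dipole moment p = qd = (2.50×10⁻⁸ C)(0.00570 m) = 1.425×10⁻¹⁰ C·m.
For a dipole, E_θ = (kp sinθ)/r³.
kp/r³ = (8.99×10⁹)(1.425×10⁻¹⁰)/(0.0690)³ = 3900 N/C.
E_θ = 3900·sin24° = 1586 N/C.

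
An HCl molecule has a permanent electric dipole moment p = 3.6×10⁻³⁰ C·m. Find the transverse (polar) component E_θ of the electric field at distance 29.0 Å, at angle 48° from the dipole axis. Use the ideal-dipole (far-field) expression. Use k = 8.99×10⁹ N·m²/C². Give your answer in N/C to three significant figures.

E_θ ≈ 9.86×10⁵ N/C

For a dipole, E_θ = (kp sinθ)/r³.
kp/r³ = (8.99×10⁹)(3.60×10⁻³⁰)/(2.90×10⁻⁹)³ = 1.327×10⁶ N/C.
E_θ = 1.327×10⁶·sin48° = 9.861×10⁵ N/C.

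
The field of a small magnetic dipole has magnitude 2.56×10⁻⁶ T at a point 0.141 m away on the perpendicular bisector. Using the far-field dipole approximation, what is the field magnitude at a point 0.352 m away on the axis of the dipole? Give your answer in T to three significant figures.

B ≈ 3.29×10⁻⁷ T

Dipole fields scale as 1/r³ in the far field.
The axial field is twice the equatorial field at the same r, so the geometry factor is 2/1.
B₂ = B₁ · (2/1) · (r₁/r₂)³ = 2.56×10⁻⁶ · 2 · (0.141/0.352)³.
(r₁/r₂)³ = (0.4006)³ = 0.06427.
B₂ ≈ 3.291×10⁻⁷ T.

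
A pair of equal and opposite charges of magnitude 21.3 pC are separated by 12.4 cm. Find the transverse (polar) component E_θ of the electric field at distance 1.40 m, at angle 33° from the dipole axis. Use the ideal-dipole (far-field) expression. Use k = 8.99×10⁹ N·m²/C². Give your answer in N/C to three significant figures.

Dipole moment p = qd = (2.13×10⁻¹¹ C)(0.124 m) = 2.641×10⁻¹² C·m.
For a dipole, E_θ = (kp sinθ)/r³.
kp/r³ = (8.99×10⁹)(2.641×10⁻¹²)/(1.40)³ = 0.008653 N/C.
E_θ = 0.008653·sin33° = 0.004713 N/C.

E_θ ≈ 0.00471 N/C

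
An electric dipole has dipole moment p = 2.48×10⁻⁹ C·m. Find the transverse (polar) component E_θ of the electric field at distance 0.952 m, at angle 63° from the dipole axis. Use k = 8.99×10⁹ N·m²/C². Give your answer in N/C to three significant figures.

For a dipole, E_θ = (kp sinθ)/r³.
kp/r³ = (8.99×10⁹)(2.48×10⁻⁹)/(0.952)³ = 25.84 N/C.
E_θ = 25.84·sin63° = 23.02 N/C.

E_θ ≈ 23.0 N/C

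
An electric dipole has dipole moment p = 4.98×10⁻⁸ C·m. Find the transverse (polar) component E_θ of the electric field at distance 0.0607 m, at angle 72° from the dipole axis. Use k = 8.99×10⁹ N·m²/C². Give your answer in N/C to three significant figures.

E_θ ≈ 1.90×10⁶ N/C

For a dipole, E_θ = (kp sinθ)/r³.
kp/r³ = (8.99×10⁹)(4.98×10⁻⁸)/(0.0607)³ = 2.002×10⁶ N/C.
E_θ = 2.002×10⁶·sin72° = 1.904×10⁶ N/C.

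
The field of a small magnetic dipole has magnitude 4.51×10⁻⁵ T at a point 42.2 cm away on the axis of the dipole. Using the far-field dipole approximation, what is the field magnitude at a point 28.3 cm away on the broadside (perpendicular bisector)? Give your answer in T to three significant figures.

Dipole fields scale as 1/r³ in the far field.
The axial field is twice the equatorial field at the same r, so the geometry factor is 1/2.
B₂ = B₁ · (1/2) · (r₁/r₂)³ = 4.51×10⁻⁵ · 0.5 · (42.2/28.3)³.
(r₁/r₂)³ = (1.491)³ = 3.316.
B₂ ≈ 7.477×10⁻⁵ T.

B ≈ 7.48×10⁻⁵ T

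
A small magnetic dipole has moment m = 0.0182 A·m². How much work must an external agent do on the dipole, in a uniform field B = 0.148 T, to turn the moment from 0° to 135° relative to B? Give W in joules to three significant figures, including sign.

W ≈ 0.00460 J

W_ext = ΔU = −mB cosθ₂ + mB cosθ₁ = mB(cosθ₁ − cosθ₂).
W = (0.0182)(0.148)·(cos0° − cos135°) = (0.002694)·(+1.7071) = 0.004598 J.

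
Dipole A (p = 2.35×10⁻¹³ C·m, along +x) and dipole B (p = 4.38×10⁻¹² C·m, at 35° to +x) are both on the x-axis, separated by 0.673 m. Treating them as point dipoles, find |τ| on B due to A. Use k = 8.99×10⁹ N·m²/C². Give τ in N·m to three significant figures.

τ ≈ 3.48×10⁻¹⁴ N·m

The second dipole sits on the axis of the first, so the field there is axial: E₁ = 2kp₁/r³ along +x.
E₁ = 2(8.99×10⁹)(2.35×10⁻¹³)/(0.673)³ = 0.01386 N/C.
Torque on the second dipole: τ = p₂ E₁ sinθ.
τ = (4.38×10⁻¹²)(0.01386)·sin35° = 3.482×10⁻¹⁴ N·m.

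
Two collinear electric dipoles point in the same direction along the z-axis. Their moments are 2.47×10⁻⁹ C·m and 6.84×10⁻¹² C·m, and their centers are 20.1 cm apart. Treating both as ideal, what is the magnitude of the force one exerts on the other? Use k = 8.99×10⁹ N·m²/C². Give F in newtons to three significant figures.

F ≈ 5.58×10⁻⁷ N

On-axis field of dipole 1 at distance r: E = 2kp₁/r³. Force on dipole 2 is F = p₂·dE/dr (gradient along axis).
dE/dr = −6kp₁/r⁴, so |F| = 6kp₁p₂/r⁴ (attractive for aligned moments).
F = 6(8.99×10⁹)(2.47×10⁻⁹)(6.84×10⁻¹²)/(0.201)⁴ = 5.583×10⁻⁷ N.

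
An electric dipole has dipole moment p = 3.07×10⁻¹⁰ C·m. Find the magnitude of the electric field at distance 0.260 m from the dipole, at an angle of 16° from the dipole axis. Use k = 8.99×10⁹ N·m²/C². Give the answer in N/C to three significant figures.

E ≈ 305 N/C

At angle θ the dipole field magnitude is E = (kp/r³)·√(1 + 3cos²θ).
kp/r³ = (8.99×10⁹)(3.07×10⁻¹⁰) / (0.260)³ = 157.0 N/C.
√(1 + 3cos²16°) = √(1 + 3·0.9240) = √3.7721 ≈ 1.9422.
E ≈ 157.0 × 1.942 = 305.0 N/C.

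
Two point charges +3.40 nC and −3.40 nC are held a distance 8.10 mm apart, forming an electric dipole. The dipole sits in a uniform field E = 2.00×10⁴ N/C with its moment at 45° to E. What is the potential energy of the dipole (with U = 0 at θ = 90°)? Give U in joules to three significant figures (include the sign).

U ≈ -3.89×10⁻⁷ J

Dipole moment p = qd = (3.40×10⁻⁹ C)(0.00810 m) = 2.754×10⁻¹¹ C·m.
U = −p·E = −pE cosθ.
U = −(2.754×10⁻¹¹)(2.00×10⁴)·cos45° = -3.895×10⁻⁷ J.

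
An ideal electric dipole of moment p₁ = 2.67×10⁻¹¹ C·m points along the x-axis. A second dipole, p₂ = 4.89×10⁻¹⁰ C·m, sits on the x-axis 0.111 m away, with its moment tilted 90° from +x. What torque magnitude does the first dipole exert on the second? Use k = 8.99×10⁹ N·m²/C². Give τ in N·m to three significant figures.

The second dipole sits on the axis of the first, so the field there is axial: E₁ = 2kp₁/r³ along +x.
E₁ = 2(8.99×10⁹)(2.67×10⁻¹¹)/(0.111)³ = 351.0 N/C.
Torque on the second dipole: τ = p₂ E₁ sinθ.
τ = (4.89×10⁻¹⁰)(351.0)·sin90° = 1.716×10⁻⁷ N·m.

τ ≈ 1.72×10⁻⁷ N·m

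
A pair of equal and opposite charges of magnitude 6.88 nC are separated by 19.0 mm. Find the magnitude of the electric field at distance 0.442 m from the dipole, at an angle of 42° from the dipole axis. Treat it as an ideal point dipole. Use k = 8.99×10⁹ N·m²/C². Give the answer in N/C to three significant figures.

Dipole moment p = qd = (6.88×10⁻⁹ C)(0.0190 m) = 1.307×10⁻¹⁰ C·m.
At angle θ the dipole field magnitude is E = (kp/r³)·√(1 + 3cos²θ).
kp/r³ = (8.99×10⁹)(1.307×10⁻¹⁰) / (0.442)³ = 13.61 N/C.
√(1 + 3cos²42°) = √(1 + 3·0.5523) = √2.6568 ≈ 1.6300.
E ≈ 13.61 × 1.630 = 22.18 N/C.

E ≈ 22.2 N/C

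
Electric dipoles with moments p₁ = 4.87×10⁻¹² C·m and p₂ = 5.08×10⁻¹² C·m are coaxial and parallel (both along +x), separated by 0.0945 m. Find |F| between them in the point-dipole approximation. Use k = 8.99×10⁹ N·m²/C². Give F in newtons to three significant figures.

F ≈ 1.67×10⁻⁸ N

On-axis field of dipole 1 at distance r: E = 2kp₁/r³. Force on dipole 2 is F = p₂·dE/dr (gradient along axis).
dE/dr = −6kp₁/r⁴, so |F| = 6kp₁p₂/r⁴ (attractive for aligned moments).
F = 6(8.99×10⁹)(4.87×10⁻¹²)(5.08×10⁻¹²)/(0.0945)⁴ = 1.673×10⁻⁸ N.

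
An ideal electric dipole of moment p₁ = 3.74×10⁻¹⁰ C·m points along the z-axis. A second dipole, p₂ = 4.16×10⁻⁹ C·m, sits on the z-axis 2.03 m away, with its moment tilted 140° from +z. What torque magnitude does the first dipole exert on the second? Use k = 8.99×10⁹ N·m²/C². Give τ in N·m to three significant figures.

The second dipole sits on the axis of the first, so the field there is axial: E₁ = 2kp₁/r³ along +z.
E₁ = 2(8.99×10⁹)(3.74×10⁻¹⁰)/(2.03)³ = 0.8038 N/C.
Torque on the second dipole: τ = p₂ E₁ sinθ.
τ = (4.16×10⁻⁹)(0.8038)·sin140° = 2.149×10⁻⁹ N·m.

τ ≈ 2.15×10⁻⁹ N·m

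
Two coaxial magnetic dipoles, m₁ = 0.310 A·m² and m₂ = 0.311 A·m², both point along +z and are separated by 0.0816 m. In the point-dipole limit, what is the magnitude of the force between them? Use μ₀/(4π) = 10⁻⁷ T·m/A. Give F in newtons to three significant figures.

On-axis B of dipole 1: B = (μ₀/4π)·2m₁/r³. Force on dipole 2: F = m₂·dB/dr.
dB/dr = −(μ₀/4π)·6m₁/r⁴, so |F| = (μ₀/4π)·6m₁m₂/r⁴.
F = 6(10⁻⁷)(0.310)(0.311)/(0.0816)⁴ = 0.001305 N.

F ≈ 0.00130 N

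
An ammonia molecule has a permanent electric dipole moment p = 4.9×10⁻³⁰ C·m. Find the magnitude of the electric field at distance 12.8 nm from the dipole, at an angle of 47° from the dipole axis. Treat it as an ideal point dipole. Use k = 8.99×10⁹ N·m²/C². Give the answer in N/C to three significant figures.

E ≈ 3.25×10⁴ N/C

At angle θ the dipole field magnitude is E = (kp/r³)·√(1 + 3cos²θ).
kp/r³ = (8.99×10⁹)(4.90×10⁻³⁰) / (1.28×10⁻⁸)³ = 2.101×10⁴ N/C.
√(1 + 3cos²47°) = √(1 + 3·0.4651) = √2.3954 ≈ 1.5477.
E ≈ 2.101×10⁴ × 1.548 = 3.251×10⁴ N/C.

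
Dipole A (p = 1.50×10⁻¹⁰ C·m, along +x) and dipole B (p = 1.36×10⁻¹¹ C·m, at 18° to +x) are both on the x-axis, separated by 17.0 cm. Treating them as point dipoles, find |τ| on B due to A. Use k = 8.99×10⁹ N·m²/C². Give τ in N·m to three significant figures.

The second dipole sits on the axis of the first, so the field there is axial: E₁ = 2kp₁/r³ along +x.
E₁ = 2(8.99×10⁹)(1.50×10⁻¹⁰)/(0.170)³ = 549.0 N/C.
Torque on the second dipole: τ = p₂ E₁ sinθ.
τ = (1.36×10⁻¹¹)(549.0)·sin18° = 2.307×10⁻⁹ N·m.

τ ≈ 2.31×10⁻⁹ N·m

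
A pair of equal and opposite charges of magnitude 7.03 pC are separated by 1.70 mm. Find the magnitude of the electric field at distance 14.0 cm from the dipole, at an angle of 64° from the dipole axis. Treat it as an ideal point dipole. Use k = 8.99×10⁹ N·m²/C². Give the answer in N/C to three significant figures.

E ≈ 0.0492 N/C

Dipole moment p = qd = (7.03×10⁻¹² C)(0.00170 m) = 1.195×10⁻¹⁴ C·m.
At angle θ the dipole field magnitude is E = (kp/r³)·√(1 + 3cos²θ).
kp/r³ = (8.99×10⁹)(1.195×10⁻¹⁴) / (0.140)³ = 0.03915 N/C.
√(1 + 3cos²64°) = √(1 + 3·0.1922) = √1.5765 ≈ 1.2556.
E ≈ 0.03915 × 1.256 = 0.04916 N/C.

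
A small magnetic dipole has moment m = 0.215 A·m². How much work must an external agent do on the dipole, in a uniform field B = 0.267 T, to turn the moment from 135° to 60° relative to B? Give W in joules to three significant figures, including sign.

W ≈ -0.0693 J

W_ext = ΔU = −mB cosθ₂ + mB cosθ₁ = mB(cosθ₁ − cosθ₂).
W = (0.215)(0.267)·(cos135° − cos60°) = (0.05741)·(-1.2071) = -0.06929 J.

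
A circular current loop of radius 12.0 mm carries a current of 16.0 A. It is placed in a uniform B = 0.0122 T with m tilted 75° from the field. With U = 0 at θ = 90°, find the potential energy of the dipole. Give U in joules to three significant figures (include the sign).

U ≈ -2.29×10⁻⁵ J

Magnetic moment m = IA = Iπa² = (16.0)·π·(0.0120)² = 0.007238 A·m².
U = −m·B = −mB cosθ.
U = −(0.007238)(0.0122)·cos75° = -2.285×10⁻⁵ J.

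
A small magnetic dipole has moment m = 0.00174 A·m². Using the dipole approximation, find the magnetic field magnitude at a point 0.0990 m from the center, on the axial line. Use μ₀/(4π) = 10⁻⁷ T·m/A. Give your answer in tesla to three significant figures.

On axis B = (μ₀/4π)·2m/r³.
B = 2·(10⁻⁷)·(0.00174) / (0.0990)³ = 3.587×10⁻⁷ T.

B ≈ 3.59×10⁻⁷ T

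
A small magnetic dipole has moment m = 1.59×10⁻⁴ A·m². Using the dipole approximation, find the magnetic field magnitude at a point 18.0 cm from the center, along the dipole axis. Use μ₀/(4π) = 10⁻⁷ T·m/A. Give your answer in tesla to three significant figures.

B ≈ 5.45×10⁻⁹ T

On axis B = (μ₀/4π)·2m/r³.
B = 2·(10⁻⁷)·(1.59×10⁻⁴) / (0.180)³ = 5.453×10⁻⁹ T.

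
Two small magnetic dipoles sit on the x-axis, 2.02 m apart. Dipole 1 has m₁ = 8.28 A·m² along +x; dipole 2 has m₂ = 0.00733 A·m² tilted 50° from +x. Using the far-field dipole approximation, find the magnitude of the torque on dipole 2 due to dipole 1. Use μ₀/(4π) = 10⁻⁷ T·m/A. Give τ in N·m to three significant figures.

Dipole B is on the axis of dipole A, so B₁ there is axial: B₁ = (μ₀/4π)·2m₁/r³ along +x.
B₁ = 2(10⁻⁷)(8.28)/(2.02)³ = 2.009×10⁻⁷ T.
τ = m₂ B₁ sinθ.
τ = (0.00733)(2.009×10⁻⁷)·sin50° = 1.128×10⁻⁹ N·m.

τ ≈ 1.13×10⁻⁹ N·m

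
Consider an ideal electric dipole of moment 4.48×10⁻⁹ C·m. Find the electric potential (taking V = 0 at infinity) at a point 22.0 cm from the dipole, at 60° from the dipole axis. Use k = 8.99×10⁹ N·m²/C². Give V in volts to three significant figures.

The dipole potential is V = kp cosθ / r².
V = (8.99×10⁹)(4.48×10⁻⁹)·cos60° / (0.220)² = 416.1 V.

V ≈ 416 V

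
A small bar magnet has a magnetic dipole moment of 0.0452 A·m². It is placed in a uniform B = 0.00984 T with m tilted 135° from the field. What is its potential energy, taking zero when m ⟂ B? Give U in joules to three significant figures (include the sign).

U ≈ 3.14×10⁻⁴ J

U = −m·B = −mB cosθ.
U = −(0.0452)(0.00984)·cos135° = 3.145×10⁻⁴ J.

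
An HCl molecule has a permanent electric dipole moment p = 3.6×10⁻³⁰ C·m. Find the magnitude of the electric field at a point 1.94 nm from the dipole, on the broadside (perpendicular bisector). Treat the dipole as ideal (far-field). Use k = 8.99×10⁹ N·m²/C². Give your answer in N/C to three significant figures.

E ≈ 4.43×10⁶ N/C

On the perpendicular bisector E = kp/r³ (half the axial value at the same distance).
E = (8.99×10⁹)(3.60×10⁻³⁰) / (1.94×10⁻⁹)³ = 4.433×10⁶ N/C.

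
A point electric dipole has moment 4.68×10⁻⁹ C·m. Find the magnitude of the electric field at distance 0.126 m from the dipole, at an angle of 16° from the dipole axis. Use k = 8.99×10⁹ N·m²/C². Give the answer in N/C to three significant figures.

At angle θ the dipole field magnitude is E = (kp/r³)·√(1 + 3cos²θ).
kp/r³ = (8.99×10⁹)(4.68×10⁻⁹) / (0.126)³ = 2.103×10⁴ N/C.
√(1 + 3cos²16°) = √(1 + 3·0.9240) = √3.7721 ≈ 1.9422.
E ≈ 2.103×10⁴ × 1.942 = 4.085×10⁴ N/C.

E ≈ 4.08×10⁴ N/C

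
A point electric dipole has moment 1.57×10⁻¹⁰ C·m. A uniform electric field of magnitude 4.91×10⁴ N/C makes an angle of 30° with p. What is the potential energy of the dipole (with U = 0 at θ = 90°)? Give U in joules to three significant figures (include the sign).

U = −p·E = −pE cosθ.
U = −(1.57×10⁻¹⁰)(4.91×10⁴)·cos30° = -6.676×10⁻⁶ J.

U ≈ -6.68×10⁻⁶ J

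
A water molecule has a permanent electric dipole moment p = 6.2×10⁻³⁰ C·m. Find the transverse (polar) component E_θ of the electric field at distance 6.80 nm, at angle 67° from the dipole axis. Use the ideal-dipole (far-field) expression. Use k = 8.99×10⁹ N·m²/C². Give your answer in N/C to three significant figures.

E_θ ≈ 1.63×10⁵ N/C

For a dipole, E_θ = (kp sinθ)/r³.
kp/r³ = (8.99×10⁹)(6.20×10⁻³⁰)/(6.80×10⁻⁹)³ = 1.773×10⁵ N/C.
E_θ = 1.773×10⁵·sin67° = 1.632×10⁵ N/C.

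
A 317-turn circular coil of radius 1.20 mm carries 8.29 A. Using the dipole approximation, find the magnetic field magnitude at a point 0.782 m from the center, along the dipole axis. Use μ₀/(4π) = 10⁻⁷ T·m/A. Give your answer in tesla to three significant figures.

m = NIA = NIπa² = 317·(8.29)·π·(0.00120)² = 0.01189 A·m².
On axis B = (μ₀/4π)·2m/r³.
B = 2·(10⁻⁷)·(0.01189) / (0.782)³ = 4.973×10⁻⁹ T.

B ≈ 4.97×10⁻⁹ T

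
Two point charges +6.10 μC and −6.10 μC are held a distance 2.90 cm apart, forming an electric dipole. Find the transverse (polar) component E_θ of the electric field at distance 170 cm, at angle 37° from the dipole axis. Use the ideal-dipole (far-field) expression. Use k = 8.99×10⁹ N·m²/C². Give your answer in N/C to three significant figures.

E_θ ≈ 195 N/C

Dipole moment p = qd = (6.10×10⁻⁶ C)(0.0290 m) = 1.769×10⁻⁷ C·m.
For a dipole, E_θ = (kp sinθ)/r³.
kp/r³ = (8.99×10⁹)(1.769×10⁻⁷)/(1.70)³ = 323.7 N/C.
E_θ = 323.7·sin37° = 194.8 N/C.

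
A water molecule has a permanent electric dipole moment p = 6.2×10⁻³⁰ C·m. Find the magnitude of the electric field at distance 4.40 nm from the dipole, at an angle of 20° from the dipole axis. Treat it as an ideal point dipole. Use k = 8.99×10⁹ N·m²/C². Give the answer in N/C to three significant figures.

At angle θ the dipole field magnitude is E = (kp/r³)·√(1 + 3cos²θ).
kp/r³ = (8.99×10⁹)(6.20×10⁻³⁰) / (4.40×10⁻⁹)³ = 6.543×10⁵ N/C.
√(1 + 3cos²20°) = √(1 + 3·0.8830) = √3.6491 ≈ 1.9103.
E ≈ 6.543×10⁵ × 1.910 = 1.250×10⁶ N/C.

E ≈ 1.25×10⁶ N/C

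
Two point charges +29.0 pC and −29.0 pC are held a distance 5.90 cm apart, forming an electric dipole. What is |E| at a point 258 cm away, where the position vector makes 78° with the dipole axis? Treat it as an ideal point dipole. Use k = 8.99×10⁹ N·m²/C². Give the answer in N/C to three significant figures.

E ≈ 9.52×10⁻⁴ N/C

Dipole moment p = qd = (2.90×10⁻¹¹ C)(0.0590 m) = 1.711×10⁻¹² C·m.
At angle θ the dipole field magnitude is E = (kp/r³)·√(1 + 3cos²θ).
kp/r³ = (8.99×10⁹)(1.711×10⁻¹²) / (2.58)³ = 8.957×10⁻⁴ N/C.
√(1 + 3cos²78°) = √(1 + 3·0.0432) = √1.1297 ≈ 1.0629.
E ≈ 8.957×10⁻⁴ × 1.063 = 9.520×10⁻⁴ N/C.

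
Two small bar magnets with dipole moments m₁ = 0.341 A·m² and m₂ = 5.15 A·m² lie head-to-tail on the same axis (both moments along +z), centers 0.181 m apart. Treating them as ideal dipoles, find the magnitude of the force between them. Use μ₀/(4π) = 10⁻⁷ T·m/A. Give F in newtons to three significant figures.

On-axis B of dipole 1: B = (μ₀/4π)·2m₁/r³. Force on dipole 2: F = m₂·dB/dr.
dB/dr = −(μ₀/4π)·6m₁/r⁴, so |F| = (μ₀/4π)·6m₁m₂/r⁴.
F = 6(10⁻⁷)(0.341)(5.15)/(0.181)⁴ = 9.817×10⁻⁴ N.

F ≈ 9.82×10⁻⁴ N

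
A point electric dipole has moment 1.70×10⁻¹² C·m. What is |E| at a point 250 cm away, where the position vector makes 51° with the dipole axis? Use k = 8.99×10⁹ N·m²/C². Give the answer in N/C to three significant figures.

At angle θ the dipole field magnitude is E = (kp/r³)·√(1 + 3cos²θ).
kp/r³ = (8.99×10⁹)(1.70×10⁻¹²) / (2.50)³ = 9.781×10⁻⁴ N/C.
√(1 + 3cos²51°) = √(1 + 3·0.3960) = √2.1881 ≈ 1.4792.
E ≈ 9.781×10⁻⁴ × 1.479 = 0.001447 N/C.

E ≈ 0.00145 N/C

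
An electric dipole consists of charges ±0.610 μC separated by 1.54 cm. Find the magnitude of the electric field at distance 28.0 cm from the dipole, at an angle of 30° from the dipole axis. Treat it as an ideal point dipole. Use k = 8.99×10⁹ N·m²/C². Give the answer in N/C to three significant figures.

E ≈ 6940 N/C

Dipole moment p = qd = (6.10×10⁻⁷ C)(0.0154 m) = 9.394×10⁻⁹ C·m.
At angle θ the dipole field magnitude is E = (kp/r³)·√(1 + 3cos²θ).
kp/r³ = (8.99×10⁹)(9.394×10⁻⁹) / (0.280)³ = 3847 N/C.
√(1 + 3cos²30°) = √(1 + 3·0.7500) = √3.2500 ≈ 1.8028.
E ≈ 3847 × 1.803 = 6936 N/C.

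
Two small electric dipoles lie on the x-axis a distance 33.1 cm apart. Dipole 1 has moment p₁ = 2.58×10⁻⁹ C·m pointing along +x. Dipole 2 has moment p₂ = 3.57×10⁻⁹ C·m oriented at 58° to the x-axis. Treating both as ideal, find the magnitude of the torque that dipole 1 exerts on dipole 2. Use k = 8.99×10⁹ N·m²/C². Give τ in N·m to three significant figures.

The second dipole sits on the axis of the first, so the field there is axial: E₁ = 2kp₁/r³ along +x.
E₁ = 2(8.99×10⁹)(2.58×10⁻⁹)/(0.331)³ = 1279 N/C.
Torque on the second dipole: τ = p₂ E₁ sinθ.
τ = (3.57×10⁻⁹)(1279)·sin58° = 3.873×10⁻⁶ N·m.

τ ≈ 3.87×10⁻⁶ N·m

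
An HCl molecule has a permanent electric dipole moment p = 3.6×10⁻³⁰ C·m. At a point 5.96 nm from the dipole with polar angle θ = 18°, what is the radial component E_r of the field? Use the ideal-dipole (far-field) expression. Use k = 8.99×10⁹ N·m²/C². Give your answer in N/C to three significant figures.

E_r ≈ 2.91×10⁵ N/C

For a dipole, E_r = (2kp cosθ)/r³.
kp/r³ = (8.99×10⁹)(3.60×10⁻³⁰)/(5.96×10⁻⁹)³ = 1.529×10⁵ N/C.
E_r = 2·1.529×10⁵·cos18° = 2.908×10⁵ N/C.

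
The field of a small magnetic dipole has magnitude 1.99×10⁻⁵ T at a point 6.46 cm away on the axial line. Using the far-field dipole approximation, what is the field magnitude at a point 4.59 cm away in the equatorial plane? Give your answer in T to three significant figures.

B ≈ 2.77×10⁻⁵ T

Dipole fields scale as 1/r³ in the far field.
The axial field is twice the equatorial field at the same r, so the geometry factor is 1/2.
B₂ = B₁ · (1/2) · (r₁/r₂)³ = 1.99×10⁻⁵ · 0.5 · (6.46/4.59)³.
(r₁/r₂)³ = (1.407)³ = 2.788.
B₂ ≈ 2.774×10⁻⁵ T.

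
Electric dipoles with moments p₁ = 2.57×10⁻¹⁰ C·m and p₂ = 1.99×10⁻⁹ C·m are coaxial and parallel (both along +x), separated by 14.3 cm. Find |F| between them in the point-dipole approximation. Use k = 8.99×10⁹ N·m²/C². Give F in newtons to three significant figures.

F ≈ 6.60×10⁻⁵ N

On-axis field of dipole 1 at distance r: E = 2kp₁/r³. Force on dipole 2 is F = p₂·dE/dr (gradient along axis).
dE/dr = −6kp₁/r⁴, so |F| = 6kp₁p₂/r⁴ (attractive for aligned moments).
F = 6(8.99×10⁹)(2.57×10⁻¹⁰)(1.99×10⁻⁹)/(0.143)⁴ = 6.597×10⁻⁵ N.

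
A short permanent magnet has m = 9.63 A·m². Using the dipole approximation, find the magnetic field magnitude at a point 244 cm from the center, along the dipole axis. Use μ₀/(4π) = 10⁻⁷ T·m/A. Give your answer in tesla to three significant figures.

On axis B = (μ₀/4π)·2m/r³.
B = 2·(10⁻⁷)·(9.63) / (2.44)³ = 1.326×10⁻⁷ T.

B ≈ 1.33×10⁻⁷ T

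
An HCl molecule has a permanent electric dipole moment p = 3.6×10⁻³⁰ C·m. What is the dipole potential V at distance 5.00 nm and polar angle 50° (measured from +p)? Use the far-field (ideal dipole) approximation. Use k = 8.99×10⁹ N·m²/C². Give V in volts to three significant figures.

V ≈ 8.32×10⁻⁴ V

The dipole potential is V = kp cosθ / r².
V = (8.99×10⁹)(3.60×10⁻³⁰)·cos50° / (5.00×10⁻⁹)² = 8.321×10⁻⁴ V.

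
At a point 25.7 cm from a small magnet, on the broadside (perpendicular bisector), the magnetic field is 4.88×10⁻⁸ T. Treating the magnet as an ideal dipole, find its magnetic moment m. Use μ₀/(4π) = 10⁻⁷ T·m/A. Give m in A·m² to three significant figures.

m ≈ 0.00828 A·m²

In the equatorial plane B = (μ₀/4π)·m/r³, so m = Br³·4π/(μ₀).
m = (4.88×10⁻⁸)·(0.257)³ / (10⁻⁷) = 0.008284 A·m².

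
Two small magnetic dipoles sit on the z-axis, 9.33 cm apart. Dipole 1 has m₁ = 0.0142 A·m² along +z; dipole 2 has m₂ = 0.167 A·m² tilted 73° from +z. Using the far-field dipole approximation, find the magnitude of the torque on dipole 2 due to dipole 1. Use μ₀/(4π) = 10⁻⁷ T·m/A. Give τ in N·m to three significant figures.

Dipole B is on the axis of dipole A, so B₁ there is axial: B₁ = (μ₀/4π)·2m₁/r³ along +z.
B₁ = 2(10⁻⁷)(0.0142)/(0.0933)³ = 3.497×10⁻⁶ T.
τ = m₂ B₁ sinθ.
τ = (0.167)(3.497×10⁻⁶)·sin73° = 5.585×10⁻⁷ N·m.

τ ≈ 5.58×10⁻⁷ N·m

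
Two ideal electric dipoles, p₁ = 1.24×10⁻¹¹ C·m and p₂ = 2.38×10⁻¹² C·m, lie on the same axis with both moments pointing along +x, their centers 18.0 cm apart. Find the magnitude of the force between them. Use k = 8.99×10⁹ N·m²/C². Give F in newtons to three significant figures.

On-axis field of dipole 1 at distance r: E = 2kp₁/r³. Force on dipole 2 is F = p₂·dE/dr (gradient along axis).
dE/dr = −6kp₁/r⁴, so |F| = 6kp₁p₂/r⁴ (attractive for aligned moments).
F = 6(8.99×10⁹)(1.24×10⁻¹¹)(2.38×10⁻¹²)/(0.180)⁴ = 1.516×10⁻⁹ N.

F ≈ 1.52×10⁻⁹ N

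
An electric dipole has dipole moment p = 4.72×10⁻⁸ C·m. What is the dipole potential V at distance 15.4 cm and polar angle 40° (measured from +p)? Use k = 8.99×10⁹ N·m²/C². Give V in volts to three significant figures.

V ≈ 1.37×10⁴ V

The dipole potential is V = kp cosθ / r².
V = (8.99×10⁹)(4.72×10⁻⁸)·cos40° / (0.154)² = 1.371×10⁴ V.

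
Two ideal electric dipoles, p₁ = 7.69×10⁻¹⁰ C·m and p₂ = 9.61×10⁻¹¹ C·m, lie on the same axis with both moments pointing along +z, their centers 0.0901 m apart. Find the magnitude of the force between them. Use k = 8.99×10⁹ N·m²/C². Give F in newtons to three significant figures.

On-axis field of dipole 1 at distance r: E = 2kp₁/r³. Force on dipole 2 is F = p₂·dE/dr (gradient along axis).
dE/dr = −6kp₁/r⁴, so |F| = 6kp₁p₂/r⁴ (attractive for aligned moments).
F = 6(8.99×10⁹)(7.69×10⁻¹⁰)(9.61×10⁻¹¹)/(0.0901)⁴ = 6.049×10⁻⁵ N.

F ≈ 6.05×10⁻⁵ N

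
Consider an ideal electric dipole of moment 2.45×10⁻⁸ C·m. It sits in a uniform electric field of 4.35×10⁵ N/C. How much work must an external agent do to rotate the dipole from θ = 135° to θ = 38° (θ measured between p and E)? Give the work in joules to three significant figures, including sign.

W ≈ -0.0159 J

W_ext = ΔU = U(θ₂) − U(θ₁) = −pE cosθ₂ − (−pE cosθ₁) = pE(cosθ₁ − cosθ₂).
W = (2.45×10⁻⁸)(4.35×10⁵)·(cos135° − cos38°) = (0.01066)·(-1.4951) = -0.01593 J.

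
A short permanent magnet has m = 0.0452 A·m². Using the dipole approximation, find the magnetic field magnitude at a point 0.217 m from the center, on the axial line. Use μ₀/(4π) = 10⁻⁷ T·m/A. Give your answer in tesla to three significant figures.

B ≈ 8.85×10⁻⁷ T

On axis B = (μ₀/4π)·2m/r³.
B = 2·(10⁻⁷)·(0.0452) / (0.217)³ = 8.847×10⁻⁷ T.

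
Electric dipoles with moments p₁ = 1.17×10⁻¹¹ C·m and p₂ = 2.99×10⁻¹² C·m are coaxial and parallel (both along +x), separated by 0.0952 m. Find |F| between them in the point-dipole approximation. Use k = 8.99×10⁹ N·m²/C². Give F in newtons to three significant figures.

On-axis field of dipole 1 at distance r: E = 2kp₁/r³. Force on dipole 2 is F = p₂·dE/dr (gradient along axis).
dE/dr = −6kp₁/r⁴, so |F| = 6kp₁p₂/r⁴ (attractive for aligned moments).
F = 6(8.99×10⁹)(1.17×10⁻¹¹)(2.99×10⁻¹²)/(0.0952)⁴ = 2.297×10⁻⁸ N.

F ≈ 2.30×10⁻⁸ N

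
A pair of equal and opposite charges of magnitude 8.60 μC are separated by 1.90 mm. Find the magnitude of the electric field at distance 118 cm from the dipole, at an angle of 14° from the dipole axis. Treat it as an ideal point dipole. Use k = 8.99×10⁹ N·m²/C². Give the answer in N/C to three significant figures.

E ≈ 175 N/C

Dipole moment p = qd = (8.60×10⁻⁶ C)(0.00190 m) = 1.634×10⁻⁸ C·m.
At angle θ the dipole field magnitude is E = (kp/r³)·√(1 + 3cos²θ).
kp/r³ = (8.99×10⁹)(1.634×10⁻⁸) / (1.18)³ = 89.41 N/C.
√(1 + 3cos²14°) = √(1 + 3·0.9415) = √3.8244 ≈ 1.9556.
E ≈ 89.41 × 1.956 = 174.8 N/C.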